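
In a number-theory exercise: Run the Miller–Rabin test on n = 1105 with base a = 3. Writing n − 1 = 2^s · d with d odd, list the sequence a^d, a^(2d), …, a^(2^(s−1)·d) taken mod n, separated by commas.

n − 1 = 1104 = 2^4 · 69, so s = 4 and d = 69.
x_0 = 3^69 mod 1105 = 1093.
x_1 = 1093^2 mod 1105 = 144.
x_2 = 144^2 mod 1105 = 846.
x_3 = 846^2 mod 1105 = 781.

1093, 144, 846, 781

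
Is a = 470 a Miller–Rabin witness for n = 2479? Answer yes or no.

n − 1 = 2478 = 2^1 · 1239, so s = 1 and d = 1239.
By repeated squaring, 470^1239 ≡ 1 (mod 2479).
x_0 = 470^1239 mod 2479 = 1.
x_0 = 1, so 470 is not a witness.

no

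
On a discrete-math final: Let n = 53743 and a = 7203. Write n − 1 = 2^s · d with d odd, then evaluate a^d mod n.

27756

n − 1 = 53742 = 2^1 · 26871, so s = 1 and d = 26871.
7203^26871 mod 53743 = 27756.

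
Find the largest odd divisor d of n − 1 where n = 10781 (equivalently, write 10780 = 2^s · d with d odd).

2695

Halving: 10780 → 5390 → 2695; 2695 is odd.
So 10780 = 2^2 · 2695.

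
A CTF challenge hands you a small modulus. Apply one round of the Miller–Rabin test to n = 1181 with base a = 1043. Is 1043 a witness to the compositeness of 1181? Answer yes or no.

no

n − 1 = 1180 = 2^2 · 295, so s = 2 and d = 295.
Repeated squaring mod 1181: 1043^1 ≡ 1043, 1043^2 ≡ 148, 1043^4 ≡ 646, 1043^8 ≡ 423, 1043^16 ≡ 598, 1043^32 ≡ 942, 1043^64 ≡ 433, 1043^128 ≡ 891, 1043^256 ≡ 249.
295 = 256 + 32 + 4 + 2 + 1, so 1043^295 ≡ 249·942·646·148·1043 ≡ 1 (mod 1181).
x_0 = 1043^295 mod 1181 = 1.
x_0 = 1, so 1043 is not a witness.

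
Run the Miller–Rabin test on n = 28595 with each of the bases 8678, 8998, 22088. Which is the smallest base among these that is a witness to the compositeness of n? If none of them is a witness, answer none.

n − 1 = 28594 = 2^1 · 14297, so s = 1 and d = 14297.
Base 8678: x_0 = 8678^14297 mod 28595 = 14108. x_0 ∉ {1, 28594} and s = 1, so 8678 is a Miller–Rabin witness and 28595 is composite.
Base 8998: x_0 = 8998^14297 mod 28595 = 10533. x_0 ∉ {1, 28594} and s = 1, so 8998 is a Miller–Rabin witness and 28595 is composite.
Base 22088: x_0 = 22088^14297 mod 28595 = 24988. x_0 ∉ {1, 28594} and s = 1, so 22088 is a Miller–Rabin witness and 28595 is composite.
The smallest witness among the given bases is 8678.

8678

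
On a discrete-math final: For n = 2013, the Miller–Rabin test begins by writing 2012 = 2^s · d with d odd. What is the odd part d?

Halving: 2012 → 1006 → 503; 503 is odd.
So 2012 = 2^2 · 503.

503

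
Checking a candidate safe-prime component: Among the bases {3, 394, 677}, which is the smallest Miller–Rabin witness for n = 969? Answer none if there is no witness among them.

n − 1 = 968 = 2^3 · 121, so s = 3 and d = 121.
Base 3: x_0 = 3^121 mod 969 = 660. x_0 is neither 1 nor 968, so continue squaring. x_1 = 660^2 mod 969 = 519. x_2 = 519^2 mod 969 = 948. Reached i = s−1 = 2 without hitting −1: 3 is a Miller–Rabin witness and 969 is composite.
Base 394: x_0 = 394^121 mod 969 = 439. x_0 is neither 1 nor 968, so continue squaring. x_1 = 439^2 mod 969 = 859. x_2 = 859^2 mod 969 = 472. Reached i = s−1 = 2 without hitting −1: 394 is a Miller–Rabin witness and 969 is composite.
Base 677: x_0 = 677^121 mod 969 = 734. x_0 is neither 1 nor 968, so continue squaring. x_1 = 734^2 mod 969 = 961. x_2 = 961^2 mod 969 = 64. Reached i = s−1 = 2 without hitting −1: 677 is a Miller–Rabin witness and 969 is composite.
The smallest witness among the given bases is 3.

3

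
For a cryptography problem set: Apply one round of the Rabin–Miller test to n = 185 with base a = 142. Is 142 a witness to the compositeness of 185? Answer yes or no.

no

n − 1 = 184 = 2^3 · 23, so s = 3 and d = 23.
Repeated squaring mod 185: 142^1 ≡ 142, 142^2 ≡ 184, 142^4 ≡ 1, 142^8 ≡ 1, 142^16 ≡ 1.
23 = 16 + 4 + 2 + 1, so 142^23 ≡ 1·1·184·142 ≡ 43 (mod 185).
x_0 = 142^23 mod 185 = 43.
x_0 is neither 1 nor 184, so continue squaring.
x_1 = 43^2 mod 185 = 184.
x_1 ≡ −1, so 142 is not a witness.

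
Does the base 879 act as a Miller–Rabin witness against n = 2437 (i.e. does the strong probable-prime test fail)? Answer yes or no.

n − 1 = 2436 = 2^2 · 609, so s = 2 and d = 609.
Repeated squaring mod 2437: 879^1 ≡ 879, 879^2 ≡ 112, 879^4 ≡ 359, 879^8 ≡ 2157, 879^16 ≡ 416, 879^32 ≡ 29, 879^64 ≡ 841, 879^128 ≡ 551, 879^256 ≡ 1413, 879^512 ≡ 666.
609 = 512 + 64 + 32 + 1, so 879^609 ≡ 666·841·29·879 ≡ 398 (mod 2437).
x_0 = 879^609 mod 2437 = 398.
x_0 is neither 1 nor 2436, so continue squaring.
x_1 = 398^2 mod 2437 = 2436.
x_1 ≡ −1, so 879 is not a witness.

no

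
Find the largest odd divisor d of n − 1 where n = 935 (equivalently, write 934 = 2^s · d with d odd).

467

Halving: 934 → 467; 467 is odd.
So 934 = 2^1 · 467.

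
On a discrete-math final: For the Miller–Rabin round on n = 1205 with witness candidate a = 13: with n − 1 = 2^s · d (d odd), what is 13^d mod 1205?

1073

n − 1 = 1204 = 2^2 · 301, so s = 2 and d = 301.
By repeated squaring, 13^301 ≡ 1073 (mod 1205).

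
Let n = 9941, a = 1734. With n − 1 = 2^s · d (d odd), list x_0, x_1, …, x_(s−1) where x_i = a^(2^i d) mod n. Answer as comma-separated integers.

n − 1 = 9940 = 2^2 · 2485, so s = 2 and d = 2485.
x_0 = 1734^2485 mod 9941 = 1.
x_1 = 1^2 mod 9941 = 1.

1, 1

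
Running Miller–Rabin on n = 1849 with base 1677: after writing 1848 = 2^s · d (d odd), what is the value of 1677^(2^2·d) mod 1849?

n − 1 = 1848 = 2^3 · 231, so s = 3 and d = 231.
x_0 = 1677^231 mod 1849 = 0.
x_1 = 0^2 mod 1849 = 0.
x_2 = 0^2 mod 1849 = 0.

0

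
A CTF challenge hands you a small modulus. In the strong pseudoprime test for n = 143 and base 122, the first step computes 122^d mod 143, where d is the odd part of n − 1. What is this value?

34

n − 1 = 142 = 2^1 · 71, so s = 1 and d = 71.
Repeated squaring mod 143: 122^1 ≡ 122, 122^2 ≡ 12, 122^4 ≡ 1, 122^8 ≡ 1, 122^16 ≡ 1, 122^32 ≡ 1, 122^64 ≡ 1.
71 = 64 + 4 + 2 + 1, so 122^71 ≡ 1·1·12·122 ≡ 34 (mod 143).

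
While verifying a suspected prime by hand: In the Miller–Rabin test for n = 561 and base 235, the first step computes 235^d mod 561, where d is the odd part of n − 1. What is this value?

364

n − 1 = 560 = 2^4 · 35, so s = 4 and d = 35.
Repeated squaring mod 561: 235^1 ≡ 235, 235^2 ≡ 247, 235^4 ≡ 421, 235^8 ≡ 526, 235^16 ≡ 103, 235^32 ≡ 511.
35 = 32 + 2 + 1, so 235^35 ≡ 511·247·235 ≡ 364 (mod 561).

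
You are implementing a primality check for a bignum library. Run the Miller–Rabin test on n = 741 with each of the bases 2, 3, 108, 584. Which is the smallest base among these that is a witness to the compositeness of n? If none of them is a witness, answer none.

2

n − 1 = 740 = 2^2 · 185, so s = 2 and d = 185.
Base 2: x_0 = 2^185 mod 741 = 32. x_0 is neither 1 nor 740, so continue squaring. x_1 = 32^2 mod 741 = 283. Reached i = s−1 = 1 without hitting −1: 2 is a Miller–Rabin witness and 741 is composite.
Base 3: x_0 = 3^185 mod 741 = 243. x_0 is neither 1 nor 740, so continue squaring. x_1 = 243^2 mod 741 = 510. Reached i = s−1 = 1 without hitting −1: 3 is a Miller–Rabin witness and 741 is composite.
Base 108: x_0 = 108^185 mod 741 = 660. x_0 is neither 1 nor 740, so continue squaring. x_1 = 660^2 mod 741 = 633. Reached i = s−1 = 1 without hitting −1: 108 is a Miller–Rabin witness and 741 is composite.
Base 584: x_0 = 584^185 mod 741 = 428. x_0 is neither 1 nor 740, so continue squaring. x_1 = 428^2 mod 741 = 157. Reached i = s−1 = 1 without hitting −1: 584 is a Miller–Rabin witness and 741 is composite.
The smallest witness among the given bases is 2.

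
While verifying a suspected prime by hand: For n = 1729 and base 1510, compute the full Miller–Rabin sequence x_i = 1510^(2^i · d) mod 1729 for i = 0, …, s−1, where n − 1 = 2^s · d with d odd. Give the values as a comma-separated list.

1217, 1065, 1, 1, 1, 1

n − 1 = 1728 = 2^6 · 27, so s = 6 and d = 27.
x_0 = 1510^27 mod 1729 = 1217.
x_1 = 1217^2 mod 1729 = 1065.
x_2 = 1065^2 mod 1729 = 1.
x_3 = 1^2 mod 1729 = 1.
x_4 = 1^2 mod 1729 = 1.
x_5 = 1^2 mod 1729 = 1.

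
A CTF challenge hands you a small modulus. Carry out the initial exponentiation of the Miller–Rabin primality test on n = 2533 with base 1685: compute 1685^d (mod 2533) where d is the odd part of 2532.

n − 1 = 2532 = 2^2 · 633, so s = 2 and d = 633.
Repeated squaring mod 2533: 1685^1 ≡ 1685, 1685^2 ≡ 2265, 1685^4 ≡ 900, 1685^8 ≡ 1973, 1685^16 ≡ 2041, 1685^32 ≡ 1429, 1685^64 ≡ 443, 1685^128 ≡ 1208, 1685^256 ≡ 256, 1685^512 ≡ 2211.
633 = 512 + 64 + 32 + 16 + 8 + 1, so 1685^633 ≡ 2211·443·1429·2041·1973·1685 ≡ 155 (mod 2533).

155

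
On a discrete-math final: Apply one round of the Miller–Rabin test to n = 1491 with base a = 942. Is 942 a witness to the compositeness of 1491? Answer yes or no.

yes

n − 1 = 1490 = 2^1 · 745, so s = 1 and d = 745.
x_0 = 942^745 mod 1491 = 1173.
x_0 ∉ {1, 1490} and s = 1, so 942 is a Miller–Rabin witness and 1491 is composite.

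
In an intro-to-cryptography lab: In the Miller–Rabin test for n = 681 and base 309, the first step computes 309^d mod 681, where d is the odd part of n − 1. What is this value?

102

n − 1 = 680 = 2^3 · 85, so s = 3 and d = 85.
309^85 mod 681 = 102.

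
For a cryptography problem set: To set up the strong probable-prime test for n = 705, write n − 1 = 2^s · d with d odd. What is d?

11

Halving: 704 → 352 → 176 → 88 → 44 → 22 → 11; 11 is odd.
So 704 = 2^6 · 11.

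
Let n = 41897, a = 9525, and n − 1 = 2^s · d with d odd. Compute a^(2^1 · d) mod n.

n − 1 = 41896 = 2^3 · 5237, so s = 3 and d = 5237.
x_0 = 9525^5237 mod 41897 = 1.
x_1 = 1^2 mod 41897 = 1.

1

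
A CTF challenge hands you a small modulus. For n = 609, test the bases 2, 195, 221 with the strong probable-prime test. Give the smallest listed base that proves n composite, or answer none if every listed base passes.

n − 1 = 608 = 2^5 · 19, so s = 5 and d = 19.
Base 2: x_0 = 2^19 mod 609 = 548. x_0 is neither 1 nor 608, so continue squaring. x_1 = 548^2 mod 609 = 67. x_2 = 67^2 mod 609 = 226. x_3 = 226^2 mod 609 = 529. x_4 = 529^2 mod 609 = 310. Reached i = s−1 = 4 without hitting −1: 2 is a Miller–Rabin witness and 609 is composite.
Base 195: x_0 = 195^19 mod 609 = 27. x_0 is neither 1 nor 608, so continue squaring. x_1 = 27^2 mod 609 = 120. x_2 = 120^2 mod 609 = 393. x_3 = 393^2 mod 609 = 372. x_4 = 372^2 mod 609 = 141. Reached i = s−1 = 4 without hitting −1: 195 is a Miller–Rabin witness and 609 is composite.
Base 221: x_0 = 221^19 mod 609 = 536. x_0 is neither 1 nor 608, so continue squaring. x_1 = 536^2 mod 609 = 457. x_2 = 457^2 mod 609 = 571. x_3 = 571^2 mod 609 = 226. x_4 = 226^2 mod 609 = 529. Reached i = s−1 = 4 without hitting −1: 221 is a Miller–Rabin witness and 609 is composite.
The smallest witness among the given bases is 2.

2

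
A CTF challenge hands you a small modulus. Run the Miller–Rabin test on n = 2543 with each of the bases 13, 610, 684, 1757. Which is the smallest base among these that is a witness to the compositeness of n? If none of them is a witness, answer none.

none

n − 1 = 2542 = 2^1 · 1271, so s = 1 and d = 1271.
Base 13: x_0 = 13^1271 mod 2543 = 2542. x_0 = 2542 ≡ −1, so 13 is not a witness.
Base 610: x_0 = 610^1271 mod 2543 = 2542. x_0 = 2542 ≡ −1, so 610 is not a witness.
Base 684: x_0 = 684^1271 mod 2543 = 2542. x_0 = 2542 ≡ −1, so 684 is not a witness.
Base 1757: x_0 = 1757^1271 mod 2543 = 2542. x_0 = 2542 ≡ −1, so 1757 is not a witness.
No listed base is a witness for 2543.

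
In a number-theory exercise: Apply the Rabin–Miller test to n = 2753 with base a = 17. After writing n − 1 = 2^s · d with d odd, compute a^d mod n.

n − 1 = 2752 = 2^6 · 43, so s = 6 and d = 43.
Repeated squaring mod 2753: 17^1 ≡ 17, 17^2 ≡ 289, 17^4 ≡ 931, 17^8 ≡ 2319, 17^16 ≡ 1152, 17^32 ≡ 158.
43 = 32 + 8 + 2 + 1, so 17^43 ≡ 158·2319·289·17 ≡ 1386 (mod 2753).

1386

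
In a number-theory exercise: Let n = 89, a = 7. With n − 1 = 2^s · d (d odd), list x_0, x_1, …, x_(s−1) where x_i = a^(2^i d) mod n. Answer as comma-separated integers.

n − 1 = 88 = 2^3 · 11, so s = 3 and d = 11.
x_0 = 7^11 mod 89 = 37.
x_1 = 37^2 mod 89 = 34.
x_2 = 34^2 mod 89 = 88.

37, 34, 88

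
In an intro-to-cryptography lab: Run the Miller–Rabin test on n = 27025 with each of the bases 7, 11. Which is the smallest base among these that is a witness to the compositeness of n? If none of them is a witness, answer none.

n − 1 = 27024 = 2^4 · 1689, so s = 4 and d = 1689.
Base 7: x_0 = 7^1689 mod 27025 = 5907. x_0 is neither 1 nor 27024, so continue squaring. x_1 = 5907^2 mod 27025 = 3374. x_2 = 3374^2 mod 27025 = 6351. x_3 = 6351^2 mod 27025 = 13901. Reached i = s−1 = 3 without hitting −1: 7 is a Miller–Rabin witness and 27025 is composite.
Base 11: x_0 = 11^1689 mod 27025 = 25291. x_0 is neither 1 nor 27024, so continue squaring. x_1 = 25291^2 mod 27025 = 6981. x_2 = 6981^2 mod 27025 = 8286. x_3 = 8286^2 mod 27025 = 14296. Reached i = s−1 = 3 without hitting −1: 11 is a Miller–Rabin witness and 27025 is composite.
The smallest witness among the given bases is 7.

7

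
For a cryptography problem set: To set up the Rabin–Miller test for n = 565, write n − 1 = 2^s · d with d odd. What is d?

141

Halving: 564 → 282 → 141; 141 is odd.
So 564 = 2^2 · 141.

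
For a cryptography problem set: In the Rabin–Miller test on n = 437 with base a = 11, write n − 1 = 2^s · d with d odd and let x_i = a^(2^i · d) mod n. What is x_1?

n − 1 = 436 = 2^2 · 109, so s = 2 and d = 109.
x_0 = 11^109 mod 437 = 182.
x_1 = 182^2 mod 437 = 349.

349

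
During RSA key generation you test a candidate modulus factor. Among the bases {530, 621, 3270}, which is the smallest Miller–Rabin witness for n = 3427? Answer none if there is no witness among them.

530

n − 1 = 3426 = 2^1 · 1713, so s = 1 and d = 1713.
Base 530: x_0 = 530^1713 mod 3427 = 3152. x_0 ∉ {1, 3426} and s = 1, so 530 is a Miller–Rabin witness and 3427 is composite.
Base 621: x_0 = 621^1713 mod 3427 = 1334. x_0 ∉ {1, 3426} and s = 1, so 621 is a Miller–Rabin witness and 3427 is composite.
Base 3270: x_0 = 3270^1713 mod 3427 = 2493. x_0 ∉ {1, 3426} and s = 1, so 3270 is a Miller–Rabin witness and 3427 is composite.
The smallest witness among the given bases is 530.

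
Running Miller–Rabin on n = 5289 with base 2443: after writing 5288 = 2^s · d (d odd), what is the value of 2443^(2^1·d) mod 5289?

3241

n − 1 = 5288 = 2^3 · 661, so s = 3 and d = 661.
Repeated squaring mod 5289: 2443^1 ≡ 2443, 2443^2 ≡ 2257, 2443^4 ≡ 742, 2443^8 ≡ 508, 2443^16 ≡ 4192, 2443^32 ≡ 2806, 2443^64 ≡ 3604, 2443^128 ≡ 4321, 2443^256 ≡ 871, 2443^512 ≡ 2314.
661 = 512 + 128 + 16 + 4 + 1, so 2443^661 ≡ 2314·4321·4192·742·2443 ≡ 1165 (mod 5289).
x_0 = 1165.
x_1 = 1165^2 mod 5289 = 3241.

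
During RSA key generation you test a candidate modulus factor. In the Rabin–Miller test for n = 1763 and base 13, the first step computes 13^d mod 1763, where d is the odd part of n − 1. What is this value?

n − 1 = 1762 = 2^1 · 881, so s = 1 and d = 881.
13^881 mod 1763 = 956.

956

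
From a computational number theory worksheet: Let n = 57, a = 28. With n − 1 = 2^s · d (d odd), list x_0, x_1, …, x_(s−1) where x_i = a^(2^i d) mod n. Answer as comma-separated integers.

n − 1 = 56 = 2^3 · 7, so s = 3 and d = 7.
x_0 = 28^7 mod 57 = 4.
x_1 = 4^2 mod 57 = 16.
x_2 = 16^2 mod 57 = 28.

4, 16, 28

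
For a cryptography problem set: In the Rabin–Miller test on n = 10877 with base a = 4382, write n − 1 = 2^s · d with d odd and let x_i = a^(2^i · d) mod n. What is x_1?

4895

n − 1 = 10876 = 2^2 · 2719, so s = 2 and d = 2719.
x_0 = 4382^2719 mod 10877 = 8397.
x_1 = 8397^2 mod 10877 = 4895.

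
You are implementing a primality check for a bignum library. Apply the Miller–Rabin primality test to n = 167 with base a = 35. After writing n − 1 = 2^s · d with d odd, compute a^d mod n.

166

n − 1 = 166 = 2^1 · 83, so s = 1 and d = 83.
Repeated squaring mod 167: 35^1 ≡ 35, 35^2 ≡ 56, 35^4 ≡ 130, 35^8 ≡ 33, 35^16 ≡ 87, 35^32 ≡ 54, 35^64 ≡ 77.
83 = 64 + 16 + 2 + 1, so 35^83 ≡ 77·87·56·35 ≡ 166 (mod 167).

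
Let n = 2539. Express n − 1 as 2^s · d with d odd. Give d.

1269

Halving: 2538 → 1269; 1269 is odd.
So 2538 = 2^1 · 1269.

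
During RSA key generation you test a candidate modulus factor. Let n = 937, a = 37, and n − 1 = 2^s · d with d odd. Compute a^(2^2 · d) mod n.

1

n − 1 = 936 = 2^3 · 117, so s = 3 and d = 117.
x_0 = 37^117 mod 937 = 196.
x_1 = 196^2 mod 937 = 936.
x_2 = 936^2 mod 937 = 1.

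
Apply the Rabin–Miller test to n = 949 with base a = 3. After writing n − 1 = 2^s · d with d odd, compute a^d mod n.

703

n − 1 = 948 = 2^2 · 237, so s = 2 and d = 237.
3^237 mod 949 = 703.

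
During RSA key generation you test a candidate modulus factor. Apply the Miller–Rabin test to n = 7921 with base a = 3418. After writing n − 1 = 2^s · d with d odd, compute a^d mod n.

212

n − 1 = 7920 = 2^4 · 495, so s = 4 and d = 495.
3418^495 mod 7921 = 212.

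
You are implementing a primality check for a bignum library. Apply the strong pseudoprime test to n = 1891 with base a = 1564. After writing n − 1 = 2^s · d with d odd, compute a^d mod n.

n − 1 = 1890 = 2^1 · 945, so s = 1 and d = 945.
1564^945 mod 1891 = 1768.

1768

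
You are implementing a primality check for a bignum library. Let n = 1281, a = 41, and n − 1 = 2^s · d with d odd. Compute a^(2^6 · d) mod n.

n − 1 = 1280 = 2^8 · 5, so s = 8 and d = 5.
x_0 = 41^5 mod 1281 = 1280.
x_1 = 1280^2 mod 1281 = 1.
x_2 = 1^2 mod 1281 = 1.
x_3 = 1^2 mod 1281 = 1.
x_4 = 1^2 mod 1281 = 1.
x_5 = 1^2 mod 1281 = 1.
x_6 = 1^2 mod 1281 = 1.

1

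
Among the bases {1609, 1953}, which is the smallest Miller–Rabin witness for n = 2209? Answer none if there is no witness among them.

1953

n − 1 = 2208 = 2^5 · 69, so s = 5 and d = 69.
Base 1609: x_0 = 1609^69 mod 2209 = 2208. x_0 = 2208 ≡ −1, so 1609 is not a witness.
Base 1953: x_0 = 1953^69 mod 2209 = 1691. x_0 is neither 1 nor 2208, so continue squaring. x_1 = 1691^2 mod 2209 = 1035. x_2 = 1035^2 mod 2209 = 2069. x_3 = 2069^2 mod 2209 = 1928. x_4 = 1928^2 mod 2209 = 1646. Reached i = s−1 = 4 without hitting −1: 1953 is a Miller–Rabin witness and 2209 is composite.
The smallest witness among the given bases is 1953.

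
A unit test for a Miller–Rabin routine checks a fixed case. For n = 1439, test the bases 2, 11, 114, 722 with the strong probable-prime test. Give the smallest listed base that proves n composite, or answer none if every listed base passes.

none

n − 1 = 1438 = 2^1 · 719, so s = 1 and d = 719.
Base 2: x_0 = 2^719 mod 1439 = 1. x_0 = 1, so 2 is not a witness.
Base 11: x_0 = 11^719 mod 1439 = 1438. x_0 = 1438 ≡ −1, so 11 is not a witness.
Base 114: x_0 = 114^719 mod 1439 = 1. x_0 = 1, so 114 is not a witness.
Base 722: x_0 = 722^719 mod 1439 = 1. x_0 = 1, so 722 is not a witness.
No listed base is a witness for 1439.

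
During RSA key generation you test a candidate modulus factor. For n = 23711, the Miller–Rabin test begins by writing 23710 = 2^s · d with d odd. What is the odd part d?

11855

Halving: 23710 → 11855; 11855 is odd.
So 23710 = 2^1 · 11855.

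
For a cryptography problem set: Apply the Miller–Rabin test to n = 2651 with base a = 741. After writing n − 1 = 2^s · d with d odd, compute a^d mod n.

n − 1 = 2650 = 2^1 · 1325, so s = 1 and d = 1325.
Repeated squaring mod 2651: 741^1 ≡ 741, 741^2 ≡ 324, 741^4 ≡ 1587, 741^8 ≡ 119, 741^16 ≡ 906, 741^32 ≡ 1677, 741^64 ≡ 2269, 741^128 ≡ 119, 741^256 ≡ 906, 741^512 ≡ 1677, 741^1024 ≡ 2269.
1325 = 1024 + 256 + 32 + 8 + 4 + 1, so 741^1325 ≡ 2269·906·1677·119·1587·741 ≡ 1574 (mod 2651).

1574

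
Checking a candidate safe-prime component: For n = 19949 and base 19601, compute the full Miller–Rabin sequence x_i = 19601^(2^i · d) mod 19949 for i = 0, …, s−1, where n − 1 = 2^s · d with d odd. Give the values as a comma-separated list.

1, 1

n − 1 = 19948 = 2^2 · 4987, so s = 2 and d = 4987.
x_0 = 19601^4987 mod 19949 = 1.
x_1 = 1^2 mod 19949 = 1.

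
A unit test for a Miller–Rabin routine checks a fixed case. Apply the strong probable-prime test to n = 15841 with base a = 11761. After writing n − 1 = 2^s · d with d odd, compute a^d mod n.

n − 1 = 15840 = 2^5 · 495, so s = 5 and d = 495.
Repeated squaring mod 15841: 11761^1 ≡ 11761, 11761^2 ≡ 13350, 11761^4 ≡ 11250, 11761^8 ≡ 8751, 11761^16 ≡ 4607, 11761^32 ≡ 13350, 11761^64 ≡ 11250, 11761^128 ≡ 8751, 11761^256 ≡ 4607.
495 = 256 + 128 + 64 + 32 + 8 + 4 + 2 + 1, so 11761^495 ≡ 4607·8751·11250·13350·8751·11250·13350·11761 ≡ 2045 (mod 15841).

2045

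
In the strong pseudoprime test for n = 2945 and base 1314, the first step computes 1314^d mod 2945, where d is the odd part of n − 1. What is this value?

n − 1 = 2944 = 2^7 · 23, so s = 7 and d = 23.
1314^23 mod 2945 = 2409.

2409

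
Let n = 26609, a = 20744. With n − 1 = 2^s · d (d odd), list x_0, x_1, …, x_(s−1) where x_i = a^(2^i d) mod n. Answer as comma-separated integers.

n − 1 = 26608 = 2^4 · 1663, so s = 4 and d = 1663.
x_0 = 20744^1663 mod 26609 = 17130.
x_1 = 17130^2 mod 26609 = 19457.
x_2 = 19457^2 mod 26609 = 8606.
x_3 = 8606^2 mod 26609 = 10389.

17130, 19457, 8606, 10389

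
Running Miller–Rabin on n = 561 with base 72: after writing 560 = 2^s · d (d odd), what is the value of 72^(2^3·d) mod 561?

n − 1 = 560 = 2^4 · 35, so s = 4 and d = 35.
x_0 = 72^35 mod 561 = 285.
x_1 = 285^2 mod 561 = 441.
x_2 = 441^2 mod 561 = 375.
x_3 = 375^2 mod 561 = 375.

375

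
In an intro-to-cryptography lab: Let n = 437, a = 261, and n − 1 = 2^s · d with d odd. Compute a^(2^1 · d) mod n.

101

n − 1 = 436 = 2^2 · 109, so s = 2 and d = 109.
x_0 = 261^109 mod 437 = 394.
x_1 = 394^2 mod 437 = 101.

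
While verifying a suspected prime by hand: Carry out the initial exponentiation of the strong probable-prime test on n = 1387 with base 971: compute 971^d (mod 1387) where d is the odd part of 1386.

854

n − 1 = 1386 = 2^1 · 693, so s = 1 and d = 693.
971^693 mod 1387 = 854.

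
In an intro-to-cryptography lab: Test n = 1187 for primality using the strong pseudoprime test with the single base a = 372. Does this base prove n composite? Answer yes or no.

no

n − 1 = 1186 = 2^1 · 593, so s = 1 and d = 593.
x_0 = 372^593 mod 1187 = 1186.
x_0 = 1186 ≡ −1, so 372 is not a witness.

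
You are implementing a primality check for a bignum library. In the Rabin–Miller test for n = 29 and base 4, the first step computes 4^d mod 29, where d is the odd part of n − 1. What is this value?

28

n − 1 = 28 = 2^2 · 7, so s = 2 and d = 7.
By repeated squaring, 4^7 ≡ 28 (mod 29).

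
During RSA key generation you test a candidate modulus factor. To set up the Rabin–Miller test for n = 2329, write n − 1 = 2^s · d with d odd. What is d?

291

Halving: 2328 → 1164 → 582 → 291; 291 is odd.
So 2328 = 2^3 · 291.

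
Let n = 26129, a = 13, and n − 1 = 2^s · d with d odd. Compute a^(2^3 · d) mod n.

n − 1 = 26128 = 2^4 · 1633, so s = 4 and d = 1633.
x_0 = 13^1633 mod 26129 = 5283.
x_1 = 5283^2 mod 26129 = 4317.
x_2 = 4317^2 mod 26129 = 6512.
x_3 = 6512^2 mod 26129 = 24906.

24906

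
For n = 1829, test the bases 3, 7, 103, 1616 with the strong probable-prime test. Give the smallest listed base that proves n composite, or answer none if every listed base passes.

n − 1 = 1828 = 2^2 · 457, so s = 2 and d = 457.
Base 3: x_0 = 3^457 mod 1829 = 1195. x_0 is neither 1 nor 1828, so continue squaring. x_1 = 1195^2 mod 1829 = 1405. Reached i = s−1 = 1 without hitting −1: 3 is a Miller–Rabin witness and 1829 is composite.
Base 7: x_0 = 7^457 mod 1829 = 989. x_0 is neither 1 nor 1828, so continue squaring. x_1 = 989^2 mod 1829 = 1435. Reached i = s−1 = 1 without hitting −1: 7 is a Miller–Rabin witness and 1829 is composite.
Base 103: x_0 = 103^457 mod 1829 = 1198. x_0 is neither 1 nor 1828, so continue squaring. x_1 = 1198^2 mod 1829 = 1268. Reached i = s−1 = 1 without hitting −1: 103 is a Miller–Rabin witness and 1829 is composite.
Base 1616: x_0 = 1616^457 mod 1829 = 1163. x_0 is neither 1 nor 1828, so continue squaring. x_1 = 1163^2 mod 1829 = 938. Reached i = s−1 = 1 without hitting −1: 1616 is a Miller–Rabin witness and 1829 is composite.
The smallest witness among the given bases is 3.

3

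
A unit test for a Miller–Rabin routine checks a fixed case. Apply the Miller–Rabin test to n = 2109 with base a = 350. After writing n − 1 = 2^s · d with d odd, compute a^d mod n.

1646

n − 1 = 2108 = 2^2 · 527, so s = 2 and d = 527.
350^527 mod 2109 = 1646.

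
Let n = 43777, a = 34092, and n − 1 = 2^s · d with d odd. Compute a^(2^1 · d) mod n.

3021

n − 1 = 43776 = 2^8 · 171, so s = 8 and d = 171.
Repeated squaring mod 43777: 34092^1 ≡ 34092, 34092^2 ≡ 28891, 34092^4 ≡ 37599, 34092^8 ≡ 37917, 34092^16 ≡ 18432, 34092^32 ≡ 29104, 34092^64 ≡ 1643, 34092^128 ≡ 29052.
171 = 128 + 32 + 8 + 2 + 1, so 34092^171 ≡ 29052·29104·37917·28891·34092 ≡ 33100 (mod 43777).
x_0 = 33100.
x_1 = 33100^2 mod 43777 = 3021.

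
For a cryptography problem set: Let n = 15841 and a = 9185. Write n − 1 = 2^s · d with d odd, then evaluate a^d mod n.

n − 1 = 15840 = 2^5 · 495, so s = 5 and d = 495.
9185^495 mod 15841 = 6945.

6945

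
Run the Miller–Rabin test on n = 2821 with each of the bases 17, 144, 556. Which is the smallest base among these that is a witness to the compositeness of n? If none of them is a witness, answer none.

none

n − 1 = 2820 = 2^2 · 705, so s = 2 and d = 705.
Base 17: x_0 = 17^705 mod 2821 = 2820. x_0 = 2820 ≡ −1, so 17 is not a witness.
Base 144: x_0 = 144^705 mod 2821 = 1. x_0 = 1, so 144 is not a witness.
Base 556: x_0 = 556^705 mod 2821 = 2820. x_0 = 2820 ≡ −1, so 556 is not a witness.
No listed base is a witness for 2821.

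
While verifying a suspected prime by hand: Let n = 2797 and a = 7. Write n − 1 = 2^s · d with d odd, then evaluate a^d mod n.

n − 1 = 2796 = 2^2 · 699, so s = 2 and d = 699.
7^699 mod 2797 = 2796.

2796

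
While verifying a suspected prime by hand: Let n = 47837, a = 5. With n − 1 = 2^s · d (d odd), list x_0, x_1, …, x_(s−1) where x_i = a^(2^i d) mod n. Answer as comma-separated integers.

29837, 47836

n − 1 = 47836 = 2^2 · 11959, so s = 2 and d = 11959.
x_0 = 5^11959 mod 47837 = 29837.
x_1 = 29837^2 mod 47837 = 47836.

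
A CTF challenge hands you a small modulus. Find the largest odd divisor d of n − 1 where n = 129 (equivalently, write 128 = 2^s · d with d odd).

Halving: 128 → 64 → 32 → 16 → 8 → 4 → 2 → 1; 1 is odd.
So 128 = 2^7 · 1.

1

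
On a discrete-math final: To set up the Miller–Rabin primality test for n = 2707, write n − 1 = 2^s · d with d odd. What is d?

Halving: 2706 → 1353; 1353 is odd.
So 2706 = 2^1 · 1353.

1353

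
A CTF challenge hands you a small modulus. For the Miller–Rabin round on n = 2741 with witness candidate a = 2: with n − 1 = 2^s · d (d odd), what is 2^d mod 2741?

656

n − 1 = 2740 = 2^2 · 685, so s = 2 and d = 685.
Repeated squaring mod 2741: 2^1 ≡ 2, 2^2 ≡ 4, 2^4 ≡ 16, 2^8 ≡ 256, 2^16 ≡ 2493, 2^32 ≡ 1202, 2^64 ≡ 297, 2^128 ≡ 497, 2^256 ≡ 319, 2^512 ≡ 344.
685 = 512 + 128 + 32 + 8 + 4 + 1, so 2^685 ≡ 344·497·1202·256·16·2 ≡ 656 (mod 2741).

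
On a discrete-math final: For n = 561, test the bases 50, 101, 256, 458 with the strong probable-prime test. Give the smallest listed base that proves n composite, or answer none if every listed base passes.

none

n − 1 = 560 = 2^4 · 35, so s = 4 and d = 35.
Base 50: x_0 = 50^35 mod 561 = 560. x_0 = 560 ≡ −1, so 50 is not a witness.
Base 101: x_0 = 101^35 mod 561 = 560. x_0 = 560 ≡ −1, so 101 is not a witness.
Base 256: x_0 = 256^35 mod 561 = 1. x_0 = 1, so 256 is not a witness.
Base 458: x_0 = 458^35 mod 561 = 560. x_0 = 560 ≡ −1, so 458 is not a witness.
No listed base is a witness for 561.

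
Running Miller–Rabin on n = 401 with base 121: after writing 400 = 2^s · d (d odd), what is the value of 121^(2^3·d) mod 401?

n − 1 = 400 = 2^4 · 25, so s = 4 and d = 25.
x_0 = 121^25 mod 401 = 20.
x_1 = 20^2 mod 401 = 400.
x_2 = 400^2 mod 401 = 1.
x_3 = 1^2 mod 401 = 1.

1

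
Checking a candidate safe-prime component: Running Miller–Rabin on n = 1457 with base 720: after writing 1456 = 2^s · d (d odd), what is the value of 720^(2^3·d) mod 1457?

n − 1 = 1456 = 2^4 · 91, so s = 4 and d = 91.
Repeated squaring mod 1457: 720^1 ≡ 720, 720^2 ≡ 1165, 720^4 ≡ 758, 720^8 ≡ 506, 720^16 ≡ 1061, 720^32 ≡ 917, 720^64 ≡ 200.
91 = 64 + 16 + 8 + 2 + 1, so 720^91 ≡ 200·1061·506·1165·720 ≡ 69 (mod 1457).
x_0 = 69.
x_1 = 69^2 mod 1457 = 390.
x_2 = 390^2 mod 1457 = 572.
x_3 = 572^2 mod 1457 = 816.

816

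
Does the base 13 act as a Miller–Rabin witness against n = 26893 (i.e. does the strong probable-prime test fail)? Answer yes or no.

no

n − 1 = 26892 = 2^2 · 6723, so s = 2 and d = 6723.
x_0 = 13^6723 mod 26893 = 26892.
x_0 = 26892 ≡ −1, so 13 is not a witness.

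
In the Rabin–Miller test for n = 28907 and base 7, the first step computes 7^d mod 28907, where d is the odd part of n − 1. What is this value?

n − 1 = 28906 = 2^1 · 14453, so s = 1 and d = 14453.
Repeated squaring mod 28907: 7^1 ≡ 7, 7^2 ≡ 49, 7^4 ≡ 2401, 7^8 ≡ 12308, 7^16 ≡ 14184, 7^32 ≡ 22043, 7^64 ≡ 24993, 7^128 ≡ 27593, 7^256 ≡ 21083, 7^512 ≡ 18857, 7^1024 ≡ 1442, 7^2048 ≡ 26967, 7^4096 ≡ 5690, 7^8192 ≡ 260.
14453 = 8192 + 4096 + 2048 + 64 + 32 + 16 + 4 + 1, so 7^14453 ≡ 260·5690·26967·24993·22043·14184·2401·7 ≡ 8014 (mod 28907).

8014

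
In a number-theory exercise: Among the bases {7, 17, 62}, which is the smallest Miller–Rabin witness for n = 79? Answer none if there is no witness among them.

none

n − 1 = 78 = 2^1 · 39, so s = 1 and d = 39.
Base 7: x_0 = 7^39 mod 79 = 78. x_0 = 78 ≡ −1, so 7 is not a witness.
Base 17: x_0 = 17^39 mod 79 = 78. x_0 = 78 ≡ −1, so 17 is not a witness.
Base 62: x_0 = 62^39 mod 79 = 1. x_0 = 1, so 62 is not a witness.
No listed base is a witness for 79.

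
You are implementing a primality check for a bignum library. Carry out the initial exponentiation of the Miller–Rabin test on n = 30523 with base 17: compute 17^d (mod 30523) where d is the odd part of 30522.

n − 1 = 30522 = 2^1 · 15261, so s = 1 and d = 15261.
Repeated squaring mod 30523: 17^1 ≡ 17, 17^2 ≡ 289, 17^4 ≡ 22475, 17^8 ≡ 498, 17^16 ≡ 3820, 17^32 ≡ 2406, 17^64 ≡ 19989, 17^128 ≡ 14051, 17^256 ≡ 7837, 17^512 ≡ 6293, 17^1024 ≡ 13518, 17^2048 ≡ 25646, 17^4096 ≡ 7712, 17^8192 ≡ 16140.
15261 = 8192 + 4096 + 2048 + 512 + 256 + 128 + 16 + 8 + 4 + 1, so 17^15261 ≡ 16140·7712·25646·6293·7837·14051·3820·498·22475·17 ≡ 12949 (mod 30523).

12949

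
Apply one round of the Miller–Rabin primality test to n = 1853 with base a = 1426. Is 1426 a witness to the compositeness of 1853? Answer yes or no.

n − 1 = 1852 = 2^2 · 463, so s = 2 and d = 463.
Repeated squaring mod 1853: 1426^1 ≡ 1426, 1426^2 ≡ 735, 1426^4 ≡ 1002, 1426^8 ≡ 1531, 1426^16 ≡ 1769, 1426^32 ≡ 1497, 1426^64 ≡ 732, 1426^128 ≡ 307, 1426^256 ≡ 1599.
463 = 256 + 128 + 64 + 8 + 4 + 2 + 1, so 1426^463 ≡ 1599·307·732·1531·1002·735·1426 ≡ 348 (mod 1853).
x_0 = 1426^463 mod 1853 = 348.
x_0 is neither 1 nor 1852, so continue squaring.
x_1 = 348^2 mod 1853 = 659.
Reached i = s−1 = 1 without hitting −1: 1426 is a Miller–Rabin witness and 1853 is composite.

yes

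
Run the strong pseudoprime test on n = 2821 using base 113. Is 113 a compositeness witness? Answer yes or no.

no

n − 1 = 2820 = 2^2 · 705, so s = 2 and d = 705.
Repeated squaring mod 2821: 113^1 ≡ 113, 113^2 ≡ 1485, 113^4 ≡ 2024, 113^8 ≡ 484, 113^16 ≡ 113, 113^32 ≡ 1485, 113^64 ≡ 2024, 113^128 ≡ 484, 113^256 ≡ 113, 113^512 ≡ 1485.
705 = 512 + 128 + 64 + 1, so 113^705 ≡ 1485·484·2024·113 ≡ 1 (mod 2821).
x_0 = 113^705 mod 2821 = 1.
x_0 = 1, so 113 is not a witness.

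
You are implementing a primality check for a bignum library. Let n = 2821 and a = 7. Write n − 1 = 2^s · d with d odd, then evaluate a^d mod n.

931

n − 1 = 2820 = 2^2 · 705, so s = 2 and d = 705.
7^705 mod 2821 = 931.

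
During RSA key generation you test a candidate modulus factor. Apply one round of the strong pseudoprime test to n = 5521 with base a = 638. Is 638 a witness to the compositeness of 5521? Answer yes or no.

no

n − 1 = 5520 = 2^4 · 345, so s = 4 and d = 345.
x_0 = 638^345 mod 5521 = 1.
x_0 = 1, so 638 is not a witness.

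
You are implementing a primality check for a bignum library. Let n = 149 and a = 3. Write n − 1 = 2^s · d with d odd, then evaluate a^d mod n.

n − 1 = 148 = 2^2 · 37, so s = 2 and d = 37.
3^37 mod 149 = 44.

44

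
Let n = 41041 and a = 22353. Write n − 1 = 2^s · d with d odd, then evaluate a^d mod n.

n − 1 = 41040 = 2^4 · 2565, so s = 4 and d = 2565.
22353^2565 mod 41041 = 20714.

20714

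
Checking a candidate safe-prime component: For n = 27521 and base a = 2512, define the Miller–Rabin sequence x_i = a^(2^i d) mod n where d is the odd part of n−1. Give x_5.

n − 1 = 27520 = 2^7 · 215, so s = 7 and d = 215.
x_0 = 2512^215 mod 27521 = 6626.
x_1 = 6626^2 mod 27521 = 7881.
x_2 = 7881^2 mod 27521 = 22785.
x_3 = 22785^2 mod 27521 = 81.
x_4 = 81^2 mod 27521 = 6561.
x_5 = 6561^2 mod 27521 = 3877.

3877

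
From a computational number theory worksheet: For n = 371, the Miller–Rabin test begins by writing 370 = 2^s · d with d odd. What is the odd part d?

185

Halving: 370 → 185; 185 is odd.
So 370 = 2^1 · 185.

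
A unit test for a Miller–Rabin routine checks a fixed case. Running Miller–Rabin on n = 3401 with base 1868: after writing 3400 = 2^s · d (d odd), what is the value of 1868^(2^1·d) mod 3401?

1581

n − 1 = 3400 = 2^3 · 425, so s = 3 and d = 425.
By repeated squaring, 1868^425 ≡ 2259 (mod 3401).
x_0 = 2259.
x_1 = 2259^2 mod 3401 = 1581.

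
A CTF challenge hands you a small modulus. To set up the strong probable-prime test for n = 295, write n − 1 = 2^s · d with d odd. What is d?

Halving: 294 → 147; 147 is odd.
So 294 = 2^1 · 147.

147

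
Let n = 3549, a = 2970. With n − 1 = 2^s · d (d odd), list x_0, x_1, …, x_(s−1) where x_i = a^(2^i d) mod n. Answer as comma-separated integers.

1194, 2487

n − 1 = 3548 = 2^2 · 887, so s = 2 and d = 887.
x_0 = 2970^887 mod 3549 = 1194.
x_1 = 1194^2 mod 3549 = 2487.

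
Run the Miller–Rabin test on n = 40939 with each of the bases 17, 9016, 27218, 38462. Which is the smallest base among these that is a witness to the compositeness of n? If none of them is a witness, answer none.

none

n − 1 = 40938 = 2^1 · 20469, so s = 1 and d = 20469.
Base 17: x_0 = 17^20469 mod 40939 = 40938. x_0 = 40938 ≡ −1, so 17 is not a witness.
Base 9016: x_0 = 9016^20469 mod 40939 = 40938. x_0 = 40938 ≡ −1, so 9016 is not a witness.
Base 27218: x_0 = 27218^20469 mod 40939 = 40938. x_0 = 40938 ≡ −1, so 27218 is not a witness.
Base 38462: x_0 = 38462^20469 mod 40939 = 1. x_0 = 1, so 38462 is not a witness.
No listed base is a witness for 40939.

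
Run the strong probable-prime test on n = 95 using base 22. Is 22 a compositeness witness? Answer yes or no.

yes

n − 1 = 94 = 2^1 · 47, so s = 1 and d = 47.
x_0 = 22^47 mod 95 = 48.
x_0 ∉ {1, 94} and s = 1, so 22 is a Miller–Rabin witness and 95 is composite.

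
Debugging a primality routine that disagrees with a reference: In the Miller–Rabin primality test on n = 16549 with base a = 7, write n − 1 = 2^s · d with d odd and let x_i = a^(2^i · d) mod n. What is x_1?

818

n − 1 = 16548 = 2^2 · 4137, so s = 2 and d = 4137.
x_0 = 7^4137 mod 16549 = 14061.
x_1 = 14061^2 mod 16549 = 818.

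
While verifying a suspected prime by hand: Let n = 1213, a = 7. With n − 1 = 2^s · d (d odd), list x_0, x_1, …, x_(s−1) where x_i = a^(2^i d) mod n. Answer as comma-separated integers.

1, 1

n − 1 = 1212 = 2^2 · 303, so s = 2 and d = 303.
x_0 = 7^303 mod 1213 = 1.
x_1 = 1^2 mod 1213 = 1.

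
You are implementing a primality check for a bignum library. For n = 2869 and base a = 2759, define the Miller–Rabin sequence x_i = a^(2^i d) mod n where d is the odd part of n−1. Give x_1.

2762

n − 1 = 2868 = 2^2 · 717, so s = 2 and d = 717.
x_0 = 2759^717 mod 2869 = 828.
x_1 = 828^2 mod 2869 = 2762.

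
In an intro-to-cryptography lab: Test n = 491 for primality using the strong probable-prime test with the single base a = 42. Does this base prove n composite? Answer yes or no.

n − 1 = 490 = 2^1 · 245, so s = 1 and d = 245.
x_0 = 42^245 mod 491 = 1.
x_0 = 1, so 42 is not a witness.

no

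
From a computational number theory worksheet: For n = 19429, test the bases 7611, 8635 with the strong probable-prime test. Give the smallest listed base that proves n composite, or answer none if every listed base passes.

none

n − 1 = 19428 = 2^2 · 4857, so s = 2 and d = 4857.
Base 7611: x_0 = 7611^4857 mod 19429 = 5523. x_0 is neither 1 nor 19428, so continue squaring. x_1 = 5523^2 mod 19429 = 19428. x_1 ≡ −1, so 7611 is not a witness.
Base 8635: x_0 = 8635^4857 mod 19429 = 19428. x_0 = 19428 ≡ −1, so 8635 is not a witness.
No listed base is a witness for 19429.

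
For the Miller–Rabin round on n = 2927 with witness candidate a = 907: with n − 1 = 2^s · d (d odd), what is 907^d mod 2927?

n − 1 = 2926 = 2^1 · 1463, so s = 1 and d = 1463.
907^1463 mod 2927 = 2926.

2926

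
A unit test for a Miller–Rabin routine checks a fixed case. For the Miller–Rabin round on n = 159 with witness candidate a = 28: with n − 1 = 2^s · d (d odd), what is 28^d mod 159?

28

n − 1 = 158 = 2^1 · 79, so s = 1 and d = 79.
Repeated squaring mod 159: 28^1 ≡ 28, 28^2 ≡ 148, 28^4 ≡ 121, 28^8 ≡ 13, 28^16 ≡ 10, 28^32 ≡ 100, 28^64 ≡ 142.
79 = 64 + 8 + 4 + 2 + 1, so 28^79 ≡ 142·13·121·148·28 ≡ 28 (mod 159).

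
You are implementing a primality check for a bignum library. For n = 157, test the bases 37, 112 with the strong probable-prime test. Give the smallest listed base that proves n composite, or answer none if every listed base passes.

n − 1 = 156 = 2^2 · 39, so s = 2 and d = 39.
Base 37: x_0 = 37^39 mod 157 = 1. x_0 = 1, so 37 is not a witness.
Base 112: x_0 = 112^39 mod 157 = 28. x_0 is neither 1 nor 156, so continue squaring. x_1 = 28^2 mod 157 = 156. x_1 ≡ −1, so 112 is not a witness.
No listed base is a witness for 157.

none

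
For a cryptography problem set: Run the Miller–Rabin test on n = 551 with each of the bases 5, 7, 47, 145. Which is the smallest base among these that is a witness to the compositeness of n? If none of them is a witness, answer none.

n − 1 = 550 = 2^1 · 275, so s = 1 and d = 275.
Base 5: x_0 = 5^275 mod 551 = 294. x_0 ∉ {1, 550} and s = 1, so 5 is a Miller–Rabin witness and 551 is composite.
Base 7: x_0 = 7^275 mod 551 = 49. x_0 ∉ {1, 550} and s = 1, so 7 is a Miller–Rabin witness and 551 is composite.
Base 47: x_0 = 47^275 mod 551 = 263. x_0 ∉ {1, 550} and s = 1, so 47 is a Miller–Rabin witness and 551 is composite.
Base 145: x_0 = 145^275 mod 551 = 464. x_0 ∉ {1, 550} and s = 1, so 145 is a Miller–Rabin witness and 551 is composite.
The smallest witness among the given bases is 5.

5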